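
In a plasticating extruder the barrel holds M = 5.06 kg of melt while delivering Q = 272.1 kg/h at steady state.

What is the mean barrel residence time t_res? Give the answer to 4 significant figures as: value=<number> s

Q_s = Q / 3600 = 272.1 / 3600 = 0.0755833 kg/s
t_res = M / Q_s = 5.06 ÷ 0.0755833 = 66.946 s

value=66.95 s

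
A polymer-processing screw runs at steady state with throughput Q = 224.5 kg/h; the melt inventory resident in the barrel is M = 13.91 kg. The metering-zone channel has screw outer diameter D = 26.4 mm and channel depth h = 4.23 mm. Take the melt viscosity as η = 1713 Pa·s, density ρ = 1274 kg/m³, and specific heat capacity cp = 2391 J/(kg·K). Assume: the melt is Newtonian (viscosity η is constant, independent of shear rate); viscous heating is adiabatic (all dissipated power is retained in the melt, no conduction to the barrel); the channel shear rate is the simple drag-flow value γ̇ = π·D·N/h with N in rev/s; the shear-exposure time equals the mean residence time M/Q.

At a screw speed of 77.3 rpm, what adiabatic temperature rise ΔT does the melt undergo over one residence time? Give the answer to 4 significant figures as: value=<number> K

value=80.04 K

Q_s = Q / 3600 = 224.5 / 3600 = 0.0623611 kg/s
Mean residence time: t_res = M/Q_s = 13.91 kg / 0.0623611 kg/s = 223.056 s
D = 26.4 mm = 0.0264 m;  h = 4.23 mm = 0.00423 m;  N = 77.3 rpm / 60 = 1.28833 rev/s
γ̇ = π·D·N / h = π · 0.0264 · 1.28833 / 0.00423 = 25.2605 s⁻¹
Adiabatic rise: ΔT = η γ̇² t_res / (ρ cp) = 1713·(25.2605)²·223.056 / (1274·2391) = 80.0396 K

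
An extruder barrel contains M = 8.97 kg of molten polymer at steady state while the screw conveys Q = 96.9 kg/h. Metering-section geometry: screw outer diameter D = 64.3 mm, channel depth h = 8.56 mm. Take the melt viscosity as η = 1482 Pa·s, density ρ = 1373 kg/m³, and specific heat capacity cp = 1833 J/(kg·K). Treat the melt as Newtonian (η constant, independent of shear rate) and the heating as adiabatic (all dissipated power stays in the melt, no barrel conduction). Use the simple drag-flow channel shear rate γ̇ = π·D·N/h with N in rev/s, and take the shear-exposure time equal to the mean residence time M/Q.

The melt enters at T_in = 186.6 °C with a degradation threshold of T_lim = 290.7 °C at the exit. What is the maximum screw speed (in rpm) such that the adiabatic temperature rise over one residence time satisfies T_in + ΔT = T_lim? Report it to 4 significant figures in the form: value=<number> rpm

value=58.56 rpm

Q_s = Q / 3600 = 96.9 / 3600 = 0.0269167 kg/s
t_res = M / Q_s = 8.97 ÷ 0.0269167 = 333.251 s
Geometry in SI: D = 64.3 mm → 0.0643 m, h = 8.56 mm → 0.00856 m
Allowable rise: ΔT_a = T_lim − T_in = 290.7 − 186.6 = 104.1 K
γ̇_max² = ΔT_a·ρ·cp / (η·t_res) = [104.1 × 1373 × 1833] / [1482 × 333.251] = 530.474 s⁻²
γ̇_max = √530.474 = 23.032 s⁻¹
N_max = γ̇_max h / (πD) = 23.032·0.00856/(π·0.0643) = 0.975989 rev/s → ×60 = 58.5594 rpm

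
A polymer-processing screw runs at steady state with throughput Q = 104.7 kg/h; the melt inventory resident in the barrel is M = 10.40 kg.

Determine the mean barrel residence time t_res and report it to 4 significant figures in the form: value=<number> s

value=357.6 s

Q_s = Q / 3600 = 104.7 / 3600 = 0.0290833 kg/s
Mean residence time: t_res = M/Q_s = 10.40 kg / 0.0290833 kg/s = 357.593 s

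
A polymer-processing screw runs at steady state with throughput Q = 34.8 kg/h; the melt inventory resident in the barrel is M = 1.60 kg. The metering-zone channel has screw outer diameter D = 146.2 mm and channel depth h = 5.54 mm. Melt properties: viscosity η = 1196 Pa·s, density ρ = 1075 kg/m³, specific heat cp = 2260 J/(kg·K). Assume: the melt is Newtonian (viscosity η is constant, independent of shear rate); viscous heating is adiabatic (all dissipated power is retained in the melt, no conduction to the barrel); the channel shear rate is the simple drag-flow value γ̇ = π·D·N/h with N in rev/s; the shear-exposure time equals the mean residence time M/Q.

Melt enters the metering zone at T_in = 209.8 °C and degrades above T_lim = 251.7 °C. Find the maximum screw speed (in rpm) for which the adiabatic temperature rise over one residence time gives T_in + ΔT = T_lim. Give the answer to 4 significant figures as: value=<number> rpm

value=16.41 rpm

Q_s = Q / 3600 = 34.8 / 3600 = 0.00966667 kg/s
Mean residence time: t_res = M/Q_s = 1.60 kg / 0.00966667 kg/s = 165.517 s
Convert to metres: D = 0.1462 m, h = 0.00554 m
ΔT_a = T_lim − T_in = 251.7 − 209.8 = 41.9 K
γ̇_max² = ΔT_a·ρ·cp/(η·t_res) = 41.9·1075·2260/(1196·165.517) = 514.229 s⁻²
Take the square root: γ̇_max = √(514.229) = 22.6766 s⁻¹
N_max = γ̇_max h / (πD) = 22.6766·0.00554/(π·0.1462) = 0.273521 rev/s → ×60 = 16.4113 rpm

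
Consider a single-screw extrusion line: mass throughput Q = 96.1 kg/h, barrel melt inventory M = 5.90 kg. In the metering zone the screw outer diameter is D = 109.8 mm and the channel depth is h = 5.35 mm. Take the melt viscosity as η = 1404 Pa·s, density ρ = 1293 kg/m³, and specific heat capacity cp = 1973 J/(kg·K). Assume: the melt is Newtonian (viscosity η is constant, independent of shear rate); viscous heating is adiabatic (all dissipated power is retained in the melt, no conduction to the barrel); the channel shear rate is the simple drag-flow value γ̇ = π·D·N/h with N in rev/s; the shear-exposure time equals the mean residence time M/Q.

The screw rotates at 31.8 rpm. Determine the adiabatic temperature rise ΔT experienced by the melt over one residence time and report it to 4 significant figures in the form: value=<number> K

Convert throughput: Q = 96.1 kg/h = 96.1/3600 = 0.0266944 kg/s
t_res = M / Q_s = 5.90 / 0.0266944 = 221.02 s
D = 109.8 mm = 0.1098 m;  h = 5.35 mm = 0.00535 m;  N = 31.8 rpm / 60 = 0.53 rev/s
Shear rate: γ̇ = πDN/h = π·0.1098·0.53/0.00535 = 34.1723 s⁻¹
Adiabatic rise: ΔT = η γ̇² t_res / (ρ cp) = 1404·(34.1723)²·221.02 / (1293·1973) = 142.043 K

value=142.0 K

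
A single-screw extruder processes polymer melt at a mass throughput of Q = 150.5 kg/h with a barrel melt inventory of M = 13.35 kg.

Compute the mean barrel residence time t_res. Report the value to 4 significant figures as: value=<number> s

value=319.3 s

Q_s = Q / 3600 = 150.5 / 3600 = 0.0418056 kg/s
Mean residence time: t_res = M/Q_s = 13.35 kg / 0.0418056 kg/s = 319.336 s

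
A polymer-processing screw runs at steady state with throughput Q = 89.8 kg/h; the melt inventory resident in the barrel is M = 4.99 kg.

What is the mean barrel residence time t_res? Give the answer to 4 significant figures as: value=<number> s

Convert throughput: Q = 89.8 kg/h = 89.8/3600 = 0.0249444 kg/s
Mean residence time: t_res = M/Q_s = 4.99 kg / 0.0249444 kg/s = 200.045 s

value=200.0 s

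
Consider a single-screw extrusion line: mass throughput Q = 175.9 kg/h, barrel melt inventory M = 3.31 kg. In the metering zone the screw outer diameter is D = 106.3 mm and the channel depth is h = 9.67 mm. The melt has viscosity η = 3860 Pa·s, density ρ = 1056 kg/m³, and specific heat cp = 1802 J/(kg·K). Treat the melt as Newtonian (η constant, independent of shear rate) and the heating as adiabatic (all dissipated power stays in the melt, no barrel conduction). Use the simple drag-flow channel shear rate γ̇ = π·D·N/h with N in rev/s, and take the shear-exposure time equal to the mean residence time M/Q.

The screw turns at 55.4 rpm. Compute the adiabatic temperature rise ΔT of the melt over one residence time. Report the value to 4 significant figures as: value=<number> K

Q_s = Q / 3600 = 175.9 / 3600 = 0.0488611 kg/s
Mean residence time: t_res = M/Q_s = 3.31 kg / 0.0488611 kg/s = 67.743 s
Geometry in metres: D = 106.3 mm → 0.1063 m, h = 9.67 mm → 0.00967 m; screw speed N = 55.4 rpm = 0.923333 rev/s
γ̇ = π·D·N / h = π · 0.1063 · 0.923333 / 0.00967 = 31.8871 s⁻¹
ΔT = η·γ̇²·t_res/(ρ·cp) = [3860 × 31.8871² × 67.743] / [1056 × 1802] = 139.722 K

value=139.7 K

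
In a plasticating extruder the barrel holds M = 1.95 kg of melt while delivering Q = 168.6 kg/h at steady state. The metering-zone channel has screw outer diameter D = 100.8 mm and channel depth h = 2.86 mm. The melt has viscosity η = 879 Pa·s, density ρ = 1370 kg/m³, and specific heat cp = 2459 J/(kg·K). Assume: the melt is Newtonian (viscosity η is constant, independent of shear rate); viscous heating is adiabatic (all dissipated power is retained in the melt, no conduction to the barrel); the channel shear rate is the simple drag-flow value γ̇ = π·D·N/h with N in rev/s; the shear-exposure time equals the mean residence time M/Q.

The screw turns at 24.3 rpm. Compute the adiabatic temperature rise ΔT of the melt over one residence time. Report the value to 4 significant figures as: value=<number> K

Q_s = Q / 3600 = 168.6 / 3600 = 0.0468333 kg/s
t_res = M / Q_s = 1.95 ÷ 0.0468333 = 41.637 s
D = 100.8 mm = 0.1008 m;  h = 2.86 mm = 0.00286 m;  N = 24.3 rpm / 60 = 0.405 rev/s
γ̇ = π D N / h = (π)(0.1008)(0.405) / 0.00286 = 44.8435 s⁻¹
ΔT = η·γ̇²·t_res / (ρ·cp) = 879 · (44.8435)² · 41.637 / (1370 · 2459) = 21.8468 K

value=21.85 K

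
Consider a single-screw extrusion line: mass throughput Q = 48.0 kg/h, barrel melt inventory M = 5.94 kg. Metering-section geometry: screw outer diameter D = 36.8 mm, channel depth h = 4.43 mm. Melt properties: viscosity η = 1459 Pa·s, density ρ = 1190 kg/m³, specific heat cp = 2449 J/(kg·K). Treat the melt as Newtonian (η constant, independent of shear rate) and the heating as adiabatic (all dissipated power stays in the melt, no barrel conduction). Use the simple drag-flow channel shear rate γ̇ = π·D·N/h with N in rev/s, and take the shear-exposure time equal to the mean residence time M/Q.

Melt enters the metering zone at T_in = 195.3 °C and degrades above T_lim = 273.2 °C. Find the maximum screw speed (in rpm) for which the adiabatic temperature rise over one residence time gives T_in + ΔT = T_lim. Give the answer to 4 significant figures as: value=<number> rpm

Q_s = Q / 3600 = 48.0 / 3600 = 0.0133333 kg/s
t_res = M / Q_s = 5.94 ÷ 0.0133333 = 445.5 s
D = 36.8 mm = 0.0368 m;  h = 4.43 mm = 0.00443 m
ΔT_a = T_lim − T_in = 273.2 − 195.3 = 77.9 K
γ̇_max² = ΔT_a·ρ·cp/(η·t_res) = 77.9·1190·2449/(1459·445.5) = 349.277 s⁻²
Take the square root: γ̇_max = √(349.277) = 18.689 s⁻¹
Solve γ̇ = πDN/h for N: N_max = γ̇_max·h/(π·D) = 18.689 × 0.00443 / (π × 0.0368) = 0.716129 rev/s = 42.9677 rpm

value=42.97 rpm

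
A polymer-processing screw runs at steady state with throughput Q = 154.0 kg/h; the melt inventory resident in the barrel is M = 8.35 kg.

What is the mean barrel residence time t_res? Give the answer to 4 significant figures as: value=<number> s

value=195.2 s

Convert throughput: Q = 154.0 kg/h = 154.0/3600 = 0.0427778 kg/s
t_res = M / Q_s = 8.35 ÷ 0.0427778 = 195.195 s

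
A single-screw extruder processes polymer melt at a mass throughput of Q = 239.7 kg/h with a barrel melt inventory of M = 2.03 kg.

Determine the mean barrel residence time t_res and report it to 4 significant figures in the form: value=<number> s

value=30.49 s

Convert throughput: Q = 239.7 kg/h = 239.7/3600 = 0.0665833 kg/s
t_res = M / Q_s = 2.03 ÷ 0.0665833 = 30.4881 s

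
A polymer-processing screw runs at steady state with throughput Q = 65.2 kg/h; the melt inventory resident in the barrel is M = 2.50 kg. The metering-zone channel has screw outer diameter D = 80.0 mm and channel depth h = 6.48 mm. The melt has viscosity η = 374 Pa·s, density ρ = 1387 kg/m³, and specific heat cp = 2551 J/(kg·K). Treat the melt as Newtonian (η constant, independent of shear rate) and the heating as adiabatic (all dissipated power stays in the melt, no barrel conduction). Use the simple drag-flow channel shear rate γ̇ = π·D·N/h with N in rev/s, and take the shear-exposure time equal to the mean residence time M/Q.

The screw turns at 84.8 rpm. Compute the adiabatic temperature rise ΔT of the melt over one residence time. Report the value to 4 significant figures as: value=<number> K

value=43.84 K

Throughput in SI: Q_s = 65.2 kg/h ÷ 3600 s/h = 0.0181111 kg/s
t_res = M / Q_s = 2.50 / 0.0181111 = 138.037 s
Convert to SI: D = 0.08 m, h = 0.00648 m, N = 84.8/60 = 1.41333 rev/s
γ̇ = π·D·N / h = π · 0.08 · 1.41333 / 0.00648 = 54.8163 s⁻¹
ΔT = η·γ̇²·t_res / (ρ·cp) = 374 · (54.8163)² · 138.037 / (1387 · 2551) = 43.8428 K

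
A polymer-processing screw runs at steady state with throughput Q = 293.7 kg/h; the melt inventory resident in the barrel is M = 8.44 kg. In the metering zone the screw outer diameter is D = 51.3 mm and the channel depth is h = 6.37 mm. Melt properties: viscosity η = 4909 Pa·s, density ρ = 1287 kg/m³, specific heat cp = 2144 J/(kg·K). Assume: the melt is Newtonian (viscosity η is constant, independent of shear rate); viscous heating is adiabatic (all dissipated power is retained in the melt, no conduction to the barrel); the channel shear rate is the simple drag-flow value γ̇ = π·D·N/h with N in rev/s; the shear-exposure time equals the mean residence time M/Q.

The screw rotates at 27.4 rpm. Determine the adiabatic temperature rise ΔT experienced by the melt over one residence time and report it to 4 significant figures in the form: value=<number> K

Q_s = Q / 3600 = 293.7 / 3600 = 0.0815833 kg/s
t_res = M / Q_s = 8.44 ÷ 0.0815833 = 103.453 s
Convert to SI: D = 0.0513 m, h = 0.00637 m, N = 27.4/60 = 0.456667 rev/s
γ̇ = π·D·N / h = π · 0.0513 · 0.456667 / 0.00637 = 11.5539 s⁻¹
ΔT = η·γ̇²·t_res/(ρ·cp) = [4909 × 11.5539² × 103.453] / [1287 × 2144] = 24.5689 K

value=24.57 K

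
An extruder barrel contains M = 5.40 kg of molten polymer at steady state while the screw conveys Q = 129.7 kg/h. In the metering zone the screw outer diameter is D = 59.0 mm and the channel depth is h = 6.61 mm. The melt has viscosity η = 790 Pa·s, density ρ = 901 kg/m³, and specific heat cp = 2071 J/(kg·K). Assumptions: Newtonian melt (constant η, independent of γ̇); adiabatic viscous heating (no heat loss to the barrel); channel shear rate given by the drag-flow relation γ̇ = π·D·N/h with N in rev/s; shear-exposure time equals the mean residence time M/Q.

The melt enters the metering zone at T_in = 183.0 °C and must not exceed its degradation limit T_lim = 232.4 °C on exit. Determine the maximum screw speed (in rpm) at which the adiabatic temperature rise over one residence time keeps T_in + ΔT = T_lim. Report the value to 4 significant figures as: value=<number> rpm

value=59.70 rpm

Throughput in SI: Q_s = 129.7 kg/h ÷ 3600 s/h = 0.0360278 kg/s
Mean residence time: t_res = M/Q_s = 5.40 kg / 0.0360278 kg/s = 149.884 s
Convert to metres: D = 0.059 m, h = 0.00661 m
ΔT_a = T_lim − T_in = 232.4 °C − 183.0 °C = 49.4 K
γ̇_max² = ΔT_a·ρ·cp/(η·t_res) = 49.4·901·2071/(790·149.884) = 778.482 s⁻²
Take the square root: γ̇_max = √(778.482) = 27.9013 s⁻¹
Solve γ̇ = πDN/h for N: N_max = γ̇_max·h/(π·D) = 27.9013 × 0.00661 / (π × 0.059) = 0.995002 rev/s = 59.7001 rpm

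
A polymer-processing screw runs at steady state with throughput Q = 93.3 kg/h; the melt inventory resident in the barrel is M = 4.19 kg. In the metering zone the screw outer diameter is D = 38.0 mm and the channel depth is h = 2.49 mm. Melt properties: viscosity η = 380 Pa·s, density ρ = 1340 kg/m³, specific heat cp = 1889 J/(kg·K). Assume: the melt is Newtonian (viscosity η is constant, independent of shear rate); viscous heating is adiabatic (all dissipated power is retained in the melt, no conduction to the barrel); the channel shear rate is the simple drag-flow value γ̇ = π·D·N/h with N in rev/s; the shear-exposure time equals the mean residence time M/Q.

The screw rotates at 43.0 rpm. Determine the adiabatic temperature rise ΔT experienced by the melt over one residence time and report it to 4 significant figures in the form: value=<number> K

Convert throughput: Q = 93.3 kg/h = 93.3/3600 = 0.0259167 kg/s
Mean residence time: t_res = M/Q_s = 4.19 kg / 0.0259167 kg/s = 161.672 s
D = 38.0 mm = 0.038 m;  h = 2.49 mm = 0.00249 m;  N = 43.0 rpm / 60 = 0.716667 rev/s
Shear rate: γ̇ = πDN/h = π·0.038·0.716667/0.00249 = 34.3599 s⁻¹
ΔT = η·γ̇²·t_res/(ρ·cp) = [380 × 34.3599² × 161.672] / [1340 × 1889] = 28.6539 K

value=28.65 K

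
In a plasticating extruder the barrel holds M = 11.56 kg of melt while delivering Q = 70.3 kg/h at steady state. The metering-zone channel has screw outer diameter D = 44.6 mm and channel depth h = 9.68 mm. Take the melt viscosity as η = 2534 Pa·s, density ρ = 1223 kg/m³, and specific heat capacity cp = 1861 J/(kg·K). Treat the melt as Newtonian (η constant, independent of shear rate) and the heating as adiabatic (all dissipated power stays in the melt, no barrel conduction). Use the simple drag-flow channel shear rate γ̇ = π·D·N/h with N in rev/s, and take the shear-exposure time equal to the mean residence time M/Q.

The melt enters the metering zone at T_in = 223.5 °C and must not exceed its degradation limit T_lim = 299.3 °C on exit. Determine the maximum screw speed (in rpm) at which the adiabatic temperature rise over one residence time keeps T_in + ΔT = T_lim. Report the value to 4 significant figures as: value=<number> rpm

Q_s = Q / 3600 = 70.3 / 3600 = 0.0195278 kg/s
t_res = M / Q_s = 11.56 / 0.0195278 = 591.977 s
D = 44.6 mm = 0.0446 m;  h = 9.68 mm = 0.00968 m
ΔT_a = T_lim − T_in = 299.3 °C − 223.5 °C = 75.8 K
γ̇_max² = ΔT_a·ρ·cp/(η·t_res) = 75.8·1223·1861/(2534·591.977) = 115.009 s⁻²
Take the square root: γ̇_max = √(115.009) = 10.7242 s⁻¹
N_max = γ̇_max h / (πD) = 10.7242·0.00968/(π·0.0446) = 0.740894 rev/s → ×60 = 44.4536 rpm

value=44.45 rpm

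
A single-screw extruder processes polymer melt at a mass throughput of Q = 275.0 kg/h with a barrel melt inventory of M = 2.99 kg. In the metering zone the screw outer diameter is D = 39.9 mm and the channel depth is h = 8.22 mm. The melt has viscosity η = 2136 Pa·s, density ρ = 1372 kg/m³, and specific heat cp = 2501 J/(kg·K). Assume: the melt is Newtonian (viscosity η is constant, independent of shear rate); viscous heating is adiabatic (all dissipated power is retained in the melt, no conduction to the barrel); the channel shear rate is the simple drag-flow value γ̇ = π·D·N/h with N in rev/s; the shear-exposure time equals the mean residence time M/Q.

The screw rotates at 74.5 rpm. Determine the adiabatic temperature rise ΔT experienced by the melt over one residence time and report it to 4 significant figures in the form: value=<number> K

value=8.735 K

Throughput in SI: Q_s = 275.0 kg/h ÷ 3600 s/h = 0.0763889 kg/s
t_res = M / Q_s = 2.99 ÷ 0.0763889 = 39.1418 s
D = 39.9 mm = 0.0399 m;  h = 8.22 mm = 0.00822 m;  N = 74.5 rpm / 60 = 1.24167 rev/s
γ̇ = π D N / h = (π)(0.0399)(1.24167) / 0.00822 = 18.9346 s⁻¹
Adiabatic rise: ΔT = η γ̇² t_res / (ρ cp) = 2136·(18.9346)²·39.1418 / (1372·2501) = 8.73547 K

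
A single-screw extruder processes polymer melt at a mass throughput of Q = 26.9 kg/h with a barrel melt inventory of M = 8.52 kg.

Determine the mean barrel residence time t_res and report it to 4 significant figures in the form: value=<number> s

value=1140. s

Convert throughput: Q = 26.9 kg/h = 26.9/3600 = 0.00747222 kg/s
t_res = M / Q_s = 8.52 ÷ 0.00747222 = 1140.22 s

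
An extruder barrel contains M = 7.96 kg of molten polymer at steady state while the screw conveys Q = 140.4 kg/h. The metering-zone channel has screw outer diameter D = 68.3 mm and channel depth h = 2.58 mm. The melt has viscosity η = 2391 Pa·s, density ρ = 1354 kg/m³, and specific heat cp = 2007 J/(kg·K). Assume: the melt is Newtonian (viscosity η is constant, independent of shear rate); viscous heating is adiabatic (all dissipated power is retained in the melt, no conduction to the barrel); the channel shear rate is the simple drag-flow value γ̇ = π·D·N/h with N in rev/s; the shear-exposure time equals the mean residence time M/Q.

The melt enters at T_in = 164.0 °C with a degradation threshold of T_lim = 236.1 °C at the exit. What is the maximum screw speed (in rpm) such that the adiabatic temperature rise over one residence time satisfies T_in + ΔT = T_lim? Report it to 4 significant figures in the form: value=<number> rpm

Convert throughput: Q = 140.4 kg/h = 140.4/3600 = 0.039 kg/s
Mean residence time: t_res = M/Q_s = 7.96 kg / 0.039 kg/s = 204.103 s
D = 68.3 mm = 0.0683 m;  h = 2.58 mm = 0.00258 m
ΔT_a = T_lim − T_in = 236.1 − 164.0 = 72.1 K
Invert ΔT = ηγ̇²t_res/(ρcp) for γ̇: γ̇_max² = ΔT_a ρ cp / (η t_res) = 72.1·1354·2007 / (2391·204.103) = 401.489 s⁻²
γ̇_max = sqrt(401.489) = 20.0372 s⁻¹
N_max = γ̇_max·h / (π·D) = 20.0372 · 0.00258 / (π · 0.0683) = 0.240927 rev/s = 14.4556 rpm

value=14.46 rpm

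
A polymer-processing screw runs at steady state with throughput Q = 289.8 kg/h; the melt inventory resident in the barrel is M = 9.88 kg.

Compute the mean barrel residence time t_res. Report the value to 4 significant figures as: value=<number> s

value=122.7 s

Q_s = Q / 3600 = 289.8 / 3600 = 0.0805 kg/s
t_res = M / Q_s = 9.88 / 0.0805 = 122.733 s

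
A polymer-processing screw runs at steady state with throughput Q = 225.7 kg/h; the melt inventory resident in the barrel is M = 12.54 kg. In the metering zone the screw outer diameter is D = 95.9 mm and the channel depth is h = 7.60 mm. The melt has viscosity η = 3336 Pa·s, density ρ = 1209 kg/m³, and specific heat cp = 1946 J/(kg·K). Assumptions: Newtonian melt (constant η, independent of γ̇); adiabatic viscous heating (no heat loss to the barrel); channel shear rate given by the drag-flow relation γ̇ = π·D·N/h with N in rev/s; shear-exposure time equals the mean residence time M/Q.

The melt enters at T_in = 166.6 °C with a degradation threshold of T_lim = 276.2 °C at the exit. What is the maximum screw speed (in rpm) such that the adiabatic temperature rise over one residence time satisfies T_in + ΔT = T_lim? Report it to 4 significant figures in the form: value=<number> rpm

Convert throughput: Q = 225.7 kg/h = 225.7/3600 = 0.0626944 kg/s
t_res = M / Q_s = 12.54 ÷ 0.0626944 = 200.018 s
Convert to metres: D = 0.0959 m, h = 0.0076 m
ΔT_a = T_lim − T_in = 276.2 °C − 166.6 °C = 109.6 K
γ̇_max² = ΔT_a·ρ·cp / (η·t_res) = [109.6 × 1209 × 1946] / [3336 × 200.018] = 386.443 s⁻²
Take the square root: γ̇_max = √(386.443) = 19.6581 s⁻¹
Solve γ̇ = πDN/h for N: N_max = γ̇_max·h/(π·D) = 19.6581 × 0.0076 / (π × 0.0959) = 0.495893 rev/s = 29.7536 rpm

value=29.75 rpm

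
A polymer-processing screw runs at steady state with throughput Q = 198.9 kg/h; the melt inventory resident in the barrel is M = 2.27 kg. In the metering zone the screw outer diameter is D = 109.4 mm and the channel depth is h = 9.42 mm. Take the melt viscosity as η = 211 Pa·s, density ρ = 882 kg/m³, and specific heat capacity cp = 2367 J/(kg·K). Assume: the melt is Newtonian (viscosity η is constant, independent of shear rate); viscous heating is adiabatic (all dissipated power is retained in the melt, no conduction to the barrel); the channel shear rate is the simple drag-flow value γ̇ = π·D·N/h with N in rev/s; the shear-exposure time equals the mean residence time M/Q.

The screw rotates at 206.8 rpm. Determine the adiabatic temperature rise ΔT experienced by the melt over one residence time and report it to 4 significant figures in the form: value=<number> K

Throughput in SI: Q_s = 198.9 kg/h ÷ 3600 s/h = 0.05525 kg/s
t_res = M / Q_s = 2.27 ÷ 0.05525 = 41.086 s
Geometry in metres: D = 109.4 mm → 0.1094 m, h = 9.42 mm → 0.00942 m; screw speed N = 206.8 rpm = 3.44667 rev/s
Shear rate: γ̇ = πDN/h = π·0.1094·3.44667/0.00942 = 125.752 s⁻¹
ΔT = η·γ̇²·t_res / (ρ·cp) = 211 · (125.752)² · 41.086 / (882 · 2367) = 65.666 K

value=65.67 K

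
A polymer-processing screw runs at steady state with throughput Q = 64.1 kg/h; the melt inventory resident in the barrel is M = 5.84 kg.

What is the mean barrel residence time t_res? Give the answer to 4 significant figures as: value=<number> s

Throughput in SI: Q_s = 64.1 kg/h ÷ 3600 s/h = 0.0178056 kg/s
Mean residence time: t_res = M/Q_s = 5.84 kg / 0.0178056 kg/s = 327.988 s

value=328.0 s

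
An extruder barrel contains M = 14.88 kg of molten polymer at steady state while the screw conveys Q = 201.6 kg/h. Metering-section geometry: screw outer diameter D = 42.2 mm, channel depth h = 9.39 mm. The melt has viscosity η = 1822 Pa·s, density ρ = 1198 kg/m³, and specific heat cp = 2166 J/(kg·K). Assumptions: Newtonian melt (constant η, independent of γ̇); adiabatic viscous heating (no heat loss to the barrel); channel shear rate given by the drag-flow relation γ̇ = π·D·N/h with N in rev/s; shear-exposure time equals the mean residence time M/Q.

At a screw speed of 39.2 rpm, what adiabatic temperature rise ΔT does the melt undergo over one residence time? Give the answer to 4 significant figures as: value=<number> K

Q_s = Q / 3600 = 201.6 / 3600 = 0.056 kg/s
t_res = M / Q_s = 14.88 ÷ 0.056 = 265.714 s
Geometry in metres: D = 42.2 mm → 0.0422 m, h = 9.39 mm → 0.00939 m; screw speed N = 39.2 rpm = 0.653333 rev/s
γ̇ = π·D·N / h = π · 0.0422 · 0.653333 / 0.00939 = 9.22426 s⁻¹
ΔT = η·γ̇²·t_res/(ρ·cp) = [1822 × 9.22426² × 265.714] / [1198 × 2166] = 15.8749 K

value=15.87 K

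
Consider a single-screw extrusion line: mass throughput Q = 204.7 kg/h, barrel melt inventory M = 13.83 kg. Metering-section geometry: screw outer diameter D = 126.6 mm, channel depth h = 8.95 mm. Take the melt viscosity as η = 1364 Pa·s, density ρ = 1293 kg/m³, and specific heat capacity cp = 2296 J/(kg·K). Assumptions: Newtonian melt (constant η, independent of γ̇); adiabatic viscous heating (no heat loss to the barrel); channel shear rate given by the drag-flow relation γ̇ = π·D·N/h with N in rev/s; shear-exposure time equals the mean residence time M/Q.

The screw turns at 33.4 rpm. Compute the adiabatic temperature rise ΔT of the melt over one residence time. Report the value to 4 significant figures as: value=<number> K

Convert throughput: Q = 204.7 kg/h = 204.7/3600 = 0.0568611 kg/s
t_res = M / Q_s = 13.83 ÷ 0.0568611 = 243.224 s
Geometry in metres: D = 126.6 mm → 0.1266 m, h = 8.95 mm → 0.00895 m; screw speed N = 33.4 rpm = 0.556667 rev/s
γ̇ = π D N / h = (π)(0.1266)(0.556667) / 0.00895 = 24.7375 s⁻¹
ΔT = η·γ̇²·t_res / (ρ·cp) = 1364 · (24.7375)² · 243.224 / (1293 · 2296) = 68.3852 K

value=68.39 K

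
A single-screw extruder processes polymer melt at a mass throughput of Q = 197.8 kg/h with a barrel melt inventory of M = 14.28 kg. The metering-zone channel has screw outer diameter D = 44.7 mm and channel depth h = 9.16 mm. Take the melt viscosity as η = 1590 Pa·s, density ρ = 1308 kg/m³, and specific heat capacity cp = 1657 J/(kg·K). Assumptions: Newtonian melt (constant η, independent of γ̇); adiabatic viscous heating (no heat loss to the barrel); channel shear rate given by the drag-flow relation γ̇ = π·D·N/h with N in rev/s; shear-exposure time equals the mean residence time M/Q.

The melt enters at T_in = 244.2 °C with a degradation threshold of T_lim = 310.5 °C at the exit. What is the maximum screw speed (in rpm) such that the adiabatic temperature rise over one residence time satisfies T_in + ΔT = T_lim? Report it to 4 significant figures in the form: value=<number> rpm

value=72.98 rpm

Convert throughput: Q = 197.8 kg/h = 197.8/3600 = 0.0549444 kg/s
t_res = M / Q_s = 14.28 ÷ 0.0549444 = 259.899 s
Geometry in SI: D = 44.7 mm → 0.0447 m, h = 9.16 mm → 0.00916 m
ΔT_a = T_lim − T_in = 310.5 − 244.2 = 66.3 K
γ̇_max² = ΔT_a·ρ·cp / (η·t_res) = [66.3 × 1308 × 1657] / [1590 × 259.899] = 347.73 s⁻²
Take the square root: γ̇_max = √(347.73) = 18.6475 s⁻¹
N_max = γ̇_max·h / (π·D) = 18.6475 · 0.00916 / (π · 0.0447) = 1.21635 rev/s = 72.9811 rpm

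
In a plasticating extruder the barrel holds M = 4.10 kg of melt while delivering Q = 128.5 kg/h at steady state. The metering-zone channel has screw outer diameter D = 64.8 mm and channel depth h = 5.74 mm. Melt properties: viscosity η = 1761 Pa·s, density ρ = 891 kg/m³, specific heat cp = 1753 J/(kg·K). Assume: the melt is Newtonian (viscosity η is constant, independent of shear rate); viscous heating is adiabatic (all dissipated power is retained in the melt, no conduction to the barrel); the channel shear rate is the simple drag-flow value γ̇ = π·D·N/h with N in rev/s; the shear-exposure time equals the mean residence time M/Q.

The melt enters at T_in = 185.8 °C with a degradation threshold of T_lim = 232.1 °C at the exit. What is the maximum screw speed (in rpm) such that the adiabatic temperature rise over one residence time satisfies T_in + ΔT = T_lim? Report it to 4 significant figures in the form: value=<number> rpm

Throughput in SI: Q_s = 128.5 kg/h ÷ 3600 s/h = 0.0356944 kg/s
t_res = M / Q_s = 4.10 / 0.0356944 = 114.864 s
Geometry in SI: D = 64.8 mm → 0.0648 m, h = 5.74 mm → 0.00574 m
ΔT_a = T_lim − T_in = 232.1 °C − 185.8 °C = 46.3 K
γ̇_max² = ΔT_a·ρ·cp/(η·t_res) = 46.3·891·1753/(1761·114.864) = 357.518 s⁻²
Take the square root: γ̇_max = √(357.518) = 18.9081 s⁻¹
N_max = γ̇_max h / (πD) = 18.9081·0.00574/(π·0.0648) = 0.533134 rev/s → ×60 = 31.988 rpm

value=31.99 rpm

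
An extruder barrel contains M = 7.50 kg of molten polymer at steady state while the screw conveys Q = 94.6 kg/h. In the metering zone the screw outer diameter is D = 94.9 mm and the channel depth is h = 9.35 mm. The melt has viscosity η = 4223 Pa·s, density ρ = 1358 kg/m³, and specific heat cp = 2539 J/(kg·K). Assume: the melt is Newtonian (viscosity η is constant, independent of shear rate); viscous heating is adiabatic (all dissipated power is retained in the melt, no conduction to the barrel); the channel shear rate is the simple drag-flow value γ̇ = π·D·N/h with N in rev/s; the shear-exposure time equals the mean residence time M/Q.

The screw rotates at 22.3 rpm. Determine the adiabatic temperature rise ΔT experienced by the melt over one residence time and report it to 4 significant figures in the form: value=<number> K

value=49.10 K

Convert throughput: Q = 94.6 kg/h = 94.6/3600 = 0.0262778 kg/s
Mean residence time: t_res = M/Q_s = 7.50 kg / 0.0262778 kg/s = 285.412 s
Convert to SI: D = 0.0949 m, h = 0.00935 m, N = 22.3/60 = 0.371667 rev/s
Shear rate: γ̇ = πDN/h = π·0.0949·0.371667/0.00935 = 11.8511 s⁻¹
ΔT = η·γ̇²·t_res/(ρ·cp) = [4223 × 11.8511² × 285.412] / [1358 × 2539] = 49.0961 K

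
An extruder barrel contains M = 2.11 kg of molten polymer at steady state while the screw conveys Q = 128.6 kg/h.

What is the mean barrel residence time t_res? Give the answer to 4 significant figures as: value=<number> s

value=59.07 s

Throughput in SI: Q_s = 128.6 kg/h ÷ 3600 s/h = 0.0357222 kg/s
t_res = M / Q_s = 2.11 ÷ 0.0357222 = 59.0669 s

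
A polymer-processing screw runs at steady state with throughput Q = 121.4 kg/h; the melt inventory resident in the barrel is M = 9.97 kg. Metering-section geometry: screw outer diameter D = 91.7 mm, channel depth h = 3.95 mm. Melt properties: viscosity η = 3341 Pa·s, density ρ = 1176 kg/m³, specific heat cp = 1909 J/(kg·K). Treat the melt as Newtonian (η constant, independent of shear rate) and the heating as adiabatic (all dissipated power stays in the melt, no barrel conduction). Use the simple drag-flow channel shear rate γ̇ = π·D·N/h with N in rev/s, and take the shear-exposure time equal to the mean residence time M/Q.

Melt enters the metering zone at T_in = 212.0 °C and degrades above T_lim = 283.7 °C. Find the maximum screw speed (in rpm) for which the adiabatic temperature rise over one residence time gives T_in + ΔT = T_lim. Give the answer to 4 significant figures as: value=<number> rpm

Convert throughput: Q = 121.4 kg/h = 121.4/3600 = 0.0337222 kg/s
Mean residence time: t_res = M/Q_s = 9.97 kg / 0.0337222 kg/s = 295.651 s
Convert to metres: D = 0.0917 m, h = 0.00395 m
ΔT_a = T_lim − T_in = 283.7 °C − 212.0 °C = 71.7 K
Invert ΔT = ηγ̇²t_res/(ρcp) for γ̇: γ̇_max² = ΔT_a ρ cp / (η t_res) = 71.7·1176·1909 / (3341·295.651) = 162.958 s⁻²
Take the square root: γ̇_max = √(162.958) = 12.7655 s⁻¹
N_max = γ̇_max h / (πD) = 12.7655·0.00395/(π·0.0917) = 0.175032 rev/s → ×60 = 10.5019 rpm

value=10.50 rpm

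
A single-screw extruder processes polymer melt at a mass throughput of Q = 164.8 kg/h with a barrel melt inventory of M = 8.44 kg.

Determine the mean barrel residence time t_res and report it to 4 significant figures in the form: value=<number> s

Convert throughput: Q = 164.8 kg/h = 164.8/3600 = 0.0457778 kg/s
Mean residence time: t_res = M/Q_s = 8.44 kg / 0.0457778 kg/s = 184.369 s

value=184.4 s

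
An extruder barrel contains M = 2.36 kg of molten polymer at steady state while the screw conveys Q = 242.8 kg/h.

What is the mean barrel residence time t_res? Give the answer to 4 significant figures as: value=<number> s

value=34.99 s

Throughput in SI: Q_s = 242.8 kg/h ÷ 3600 s/h = 0.0674444 kg/s
Mean residence time: t_res = M/Q_s = 2.36 kg / 0.0674444 kg/s = 34.9918 s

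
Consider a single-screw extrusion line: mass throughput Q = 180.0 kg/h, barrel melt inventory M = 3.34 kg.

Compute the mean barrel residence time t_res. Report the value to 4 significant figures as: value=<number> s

value=66.80 s

Throughput in SI: Q_s = 180.0 kg/h ÷ 3600 s/h = 0.05 kg/s
t_res = M / Q_s = 3.34 ÷ 0.05 = 66.8 s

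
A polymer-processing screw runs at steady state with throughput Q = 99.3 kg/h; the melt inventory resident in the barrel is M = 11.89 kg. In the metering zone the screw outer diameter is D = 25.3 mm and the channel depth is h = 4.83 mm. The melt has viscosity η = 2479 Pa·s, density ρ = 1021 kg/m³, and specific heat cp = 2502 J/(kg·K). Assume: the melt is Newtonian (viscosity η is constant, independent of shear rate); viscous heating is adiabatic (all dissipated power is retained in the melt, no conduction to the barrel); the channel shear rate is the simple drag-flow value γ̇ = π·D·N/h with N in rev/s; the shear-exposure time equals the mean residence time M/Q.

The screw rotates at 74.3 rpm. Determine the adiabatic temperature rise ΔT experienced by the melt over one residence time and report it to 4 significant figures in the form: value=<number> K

value=173.7 K

Q_s = Q / 3600 = 99.3 / 3600 = 0.0275833 kg/s
Mean residence time: t_res = M/Q_s = 11.89 kg / 0.0275833 kg/s = 431.057 s
D = 25.3 mm = 0.0253 m;  h = 4.83 mm = 0.00483 m;  N = 74.3 rpm / 60 = 1.23833 rev/s
γ̇ = π D N / h = (π)(0.0253)(1.23833) / 0.00483 = 20.378 s⁻¹
Adiabatic rise: ΔT = η γ̇² t_res / (ρ cp) = 2479·(20.378)²·431.057 / (1021·2502) = 173.708 K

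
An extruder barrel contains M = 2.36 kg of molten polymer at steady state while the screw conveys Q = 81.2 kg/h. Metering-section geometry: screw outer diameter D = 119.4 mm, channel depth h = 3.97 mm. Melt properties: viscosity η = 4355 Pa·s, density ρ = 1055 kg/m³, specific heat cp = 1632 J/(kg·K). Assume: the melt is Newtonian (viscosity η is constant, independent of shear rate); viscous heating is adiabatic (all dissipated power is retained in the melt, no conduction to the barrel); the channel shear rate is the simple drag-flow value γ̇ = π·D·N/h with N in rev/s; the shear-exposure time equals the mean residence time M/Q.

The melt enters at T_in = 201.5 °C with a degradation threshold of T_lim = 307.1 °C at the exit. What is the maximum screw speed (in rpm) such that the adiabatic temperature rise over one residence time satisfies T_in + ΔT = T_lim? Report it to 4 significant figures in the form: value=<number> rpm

value=12.68 rpm

Q_s = Q / 3600 = 81.2 / 3600 = 0.0225556 kg/s
t_res = M / Q_s = 2.36 ÷ 0.0225556 = 104.631 s
Convert to metres: D = 0.1194 m, h = 0.00397 m
ΔT_a = T_lim − T_in = 307.1 − 201.5 = 105.6 K
Invert ΔT = ηγ̇²t_res/(ρcp) for γ̇: γ̇_max² = ΔT_a ρ cp / (η t_res) = 105.6·1055·1632 / (4355·104.631) = 399.016 s⁻²
γ̇_max = sqrt(399.016) = 19.9754 s⁻¹
N_max = γ̇_max h / (πD) = 19.9754·0.00397/(π·0.1194) = 0.211413 rev/s → ×60 = 12.6848 rpm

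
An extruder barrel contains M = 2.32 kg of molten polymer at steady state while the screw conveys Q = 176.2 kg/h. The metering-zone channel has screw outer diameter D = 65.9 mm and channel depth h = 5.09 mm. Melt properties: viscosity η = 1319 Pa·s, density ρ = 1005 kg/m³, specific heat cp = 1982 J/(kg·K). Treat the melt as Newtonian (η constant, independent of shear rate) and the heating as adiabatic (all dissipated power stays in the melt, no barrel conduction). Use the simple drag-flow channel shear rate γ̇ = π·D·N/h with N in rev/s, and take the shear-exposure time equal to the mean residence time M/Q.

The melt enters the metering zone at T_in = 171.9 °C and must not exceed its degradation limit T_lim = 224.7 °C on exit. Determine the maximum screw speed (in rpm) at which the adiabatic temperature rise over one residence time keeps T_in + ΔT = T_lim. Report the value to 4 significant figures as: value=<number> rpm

Convert throughput: Q = 176.2 kg/h = 176.2/3600 = 0.0489444 kg/s
Mean residence time: t_res = M/Q_s = 2.32 kg / 0.0489444 kg/s = 47.4007 s
Convert to metres: D = 0.0659 m, h = 0.00509 m
ΔT_a = T_lim − T_in = 224.7 °C − 171.9 °C = 52.8 K
γ̇_max² = ΔT_a·ρ·cp/(η·t_res) = 52.8·1005·1982/(1319·47.4007) = 1682.19 s⁻²
Take the square root: γ̇_max = √(1682.19) = 41.0145 s⁻¹
N_max = γ̇_max h / (πD) = 41.0145·0.00509/(π·0.0659) = 1.00837 rev/s → ×60 = 60.5022 rpm

value=60.50 rpm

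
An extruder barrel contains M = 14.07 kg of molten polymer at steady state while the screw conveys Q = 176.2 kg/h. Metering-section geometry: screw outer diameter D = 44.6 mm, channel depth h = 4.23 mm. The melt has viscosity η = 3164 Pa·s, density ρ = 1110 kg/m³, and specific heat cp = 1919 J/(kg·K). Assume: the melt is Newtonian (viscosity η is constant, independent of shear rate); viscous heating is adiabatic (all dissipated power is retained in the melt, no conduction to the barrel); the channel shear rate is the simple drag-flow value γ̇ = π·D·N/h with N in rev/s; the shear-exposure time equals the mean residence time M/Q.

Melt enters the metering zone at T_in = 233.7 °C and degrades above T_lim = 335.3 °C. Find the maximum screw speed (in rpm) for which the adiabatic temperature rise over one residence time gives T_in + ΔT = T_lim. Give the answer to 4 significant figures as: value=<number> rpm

Q_s = Q / 3600 = 176.2 / 3600 = 0.0489444 kg/s
Mean residence time: t_res = M/Q_s = 14.07 kg / 0.0489444 kg/s = 287.469 s
Convert to metres: D = 0.0446 m, h = 0.00423 m
ΔT_a = T_lim − T_in = 335.3 − 233.7 = 101.6 K
γ̇_max² = ΔT_a·ρ·cp/(η·t_res) = 101.6·1110·1919/(3164·287.469) = 237.938 s⁻²
γ̇_max = sqrt(237.938) = 15.4253 s⁻¹
N_max = γ̇_max h / (πD) = 15.4253·0.00423/(π·0.0446) = 0.46568 rev/s → ×60 = 27.9408 rpm

value=27.94 rpm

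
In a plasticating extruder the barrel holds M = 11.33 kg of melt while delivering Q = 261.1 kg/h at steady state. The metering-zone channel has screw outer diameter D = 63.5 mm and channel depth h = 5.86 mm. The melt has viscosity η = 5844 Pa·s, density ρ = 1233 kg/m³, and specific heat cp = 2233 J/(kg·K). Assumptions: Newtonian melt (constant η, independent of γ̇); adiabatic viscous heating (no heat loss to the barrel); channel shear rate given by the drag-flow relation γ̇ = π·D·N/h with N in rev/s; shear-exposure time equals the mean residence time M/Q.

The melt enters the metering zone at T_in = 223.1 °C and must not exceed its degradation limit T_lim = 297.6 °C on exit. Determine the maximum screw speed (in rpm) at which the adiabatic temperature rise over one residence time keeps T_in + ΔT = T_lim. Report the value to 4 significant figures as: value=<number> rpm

value=26.42 rpm

Convert throughput: Q = 261.1 kg/h = 261.1/3600 = 0.0725278 kg/s
Mean residence time: t_res = M/Q_s = 11.33 kg / 0.0725278 kg/s = 156.216 s
Convert to metres: D = 0.0635 m, h = 0.00586 m
ΔT_a = T_lim − T_in = 297.6 − 223.1 = 74.5 K
γ̇_max² = ΔT_a·ρ·cp/(η·t_res) = 74.5·1233·2233/(5844·156.216) = 224.684 s⁻²
γ̇_max = sqrt(224.684) = 14.9895 s⁻¹
N_max = γ̇_max·h / (π·D) = 14.9895 · 0.00586 / (π · 0.0635) = 0.440312 rev/s = 26.4187 rpm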